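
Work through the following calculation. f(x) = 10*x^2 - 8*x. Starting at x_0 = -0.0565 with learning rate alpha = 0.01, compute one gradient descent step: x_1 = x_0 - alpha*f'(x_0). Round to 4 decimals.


We compute the gradient at x_0 and apply the update.
f'(x) = 20*x - 8
f'(-0.0565) = 20*-0.0565 - 8 = -9.13
x_1 = -0.0565 - 0.01*-9.13 = 0.0348


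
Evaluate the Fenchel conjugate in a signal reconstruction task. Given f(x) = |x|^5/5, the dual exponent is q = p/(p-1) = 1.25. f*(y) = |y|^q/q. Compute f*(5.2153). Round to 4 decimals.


The conjugate exponent q satisfies 1/p + 1/q = 1.
p = 5, so q = 5/(5 - 1) = 1.25
|y|^q = 5.2153^1.25 = 7.8813
f*(5.2153) = 7.8813 / 1.25 = 6.3051


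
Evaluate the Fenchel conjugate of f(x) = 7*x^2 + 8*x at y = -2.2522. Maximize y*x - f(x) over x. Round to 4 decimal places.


f*(y) = sup_x {y*x - a*x^2 - b*x} = sup_x {(y-b)*x - a*x^2}
FOC: (y - b) - 2a*x = 0 => x* = (y - b)/(2a)
x* = (-2.2522 - 8)/(2*7) = -0.7323
f*(-2.2522) = (y-b)^2/(4a) = (-2.2522 - 8)^2/(4*7)
= 105.1076/28 = 3.7538


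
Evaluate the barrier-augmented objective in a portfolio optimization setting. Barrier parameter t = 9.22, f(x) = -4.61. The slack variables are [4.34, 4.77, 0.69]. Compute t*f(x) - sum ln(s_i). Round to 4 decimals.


Step 1: Compute log-barrier.
ln values: [1.4679, 1.5623, -0.3711]
phi = -(1.4679 + 1.5623 - 0.3711) = -2.6592
Step 2: Compute augmented objective.
t*f(x) = 9.22*-4.61 = -42.5042
Total = -42.5042 - 2.6592 = -45.1634


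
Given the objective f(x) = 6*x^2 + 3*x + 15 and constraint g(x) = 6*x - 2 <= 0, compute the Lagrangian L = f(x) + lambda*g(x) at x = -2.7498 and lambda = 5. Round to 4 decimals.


Step 1: Evaluate f(x).
f(-2.7498) = 6*(-2.7498)^2 + 3*(-2.7498) + 15 = 52.119
Step 2: Evaluate g(x).
g(-2.7498) = 6*-2.7498 - 2 = -18.4988
Step 3: Compute Lagrangian.
L = 52.119 + 5*-18.4988 = -40.375


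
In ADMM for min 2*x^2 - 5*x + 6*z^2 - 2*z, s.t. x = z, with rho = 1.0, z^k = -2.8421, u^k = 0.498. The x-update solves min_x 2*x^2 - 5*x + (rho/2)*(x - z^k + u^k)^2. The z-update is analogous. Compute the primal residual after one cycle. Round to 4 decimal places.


ADMM iteration with rho = 1.0, z^k = -2.8421, u^k = 0.498
Step 1: x-update.
Minimize 2*x^2 - 5*x + (1.0/2)*(x + 2.8421 + 0.498)^2
FOC: (2*2 + 1.0)*x = 5 + 1.0*(-2.8421 - 0.498)
x^{k+1} = 0.332
Step 2: z-update.
Minimize 6*z^2 - 2*z + (1.0/2)*(0.332 - z + 0.498)^2
FOC: (2*6 + 1.0)*z = 2 + 1.0*(0.332 + 0.498)
z^{k+1} = 0.2177
Step 3: u-update.
u^{k+1} = 0.498 + 0.332 - 0.2177 = 0.6123
Step 4: Primal residual = |0.332 - 0.2177| = 0.1143


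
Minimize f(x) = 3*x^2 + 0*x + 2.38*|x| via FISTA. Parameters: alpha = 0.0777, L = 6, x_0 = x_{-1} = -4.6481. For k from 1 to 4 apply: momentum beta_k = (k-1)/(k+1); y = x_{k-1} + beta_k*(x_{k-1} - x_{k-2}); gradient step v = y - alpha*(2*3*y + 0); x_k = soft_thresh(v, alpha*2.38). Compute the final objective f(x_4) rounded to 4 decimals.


FISTA on f(x) = 3*x^2 + 0*x + 2.38*|x|
L = 6, alpha = 0.0777
Iteration 1: beta = 0.0, y = -4.6481 + 0.0*(-4.6481 + 4.6481) = -4.6481
  grad(y) = -27.8886, v = y - alpha*grad = -2.4812
  prox(v) = soft_thresh(-2.4812, 0.1849) = -2.2962
Iteration 2: beta = 0.3333, y = -2.2962 + 0.3333*(-2.2962 + 4.6481) = -1.5123
  grad(y) = -9.0736, v = y - alpha*grad = -0.8073
  prox(v) = soft_thresh(-0.8073, 0.1849) = -0.6223
Iteration 3: beta = 0.5, y = -0.6223 + 0.5*(-0.6223 + 2.2962) = 0.2146
  grad(y) = 1.2878, v = y - alpha*grad = 0.1146
  prox(v) = soft_thresh(0.1146, 0.1849) = 0.0
Iteration 4: beta = 0.6, y = 0.0 + 0.6*(0.0 + 0.6223) = 0.3734
  grad(y) = 2.2404, v = y - alpha*grad = 0.1993
  prox(v) = soft_thresh(0.1993, 0.1849) = 0.0144
f(x_4) = 3*0.0144^2 + 0*0.0144 + 2.38*|0.0144| = 0.0349


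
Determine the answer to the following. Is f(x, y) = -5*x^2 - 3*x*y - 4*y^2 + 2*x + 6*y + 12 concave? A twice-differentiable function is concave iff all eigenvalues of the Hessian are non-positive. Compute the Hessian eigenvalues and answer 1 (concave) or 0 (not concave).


The Hessian of f(x,y) = -5*x^2 - 3*x*y - 4*y^2 + 2*x + 6*y + 12 is:
H = [[-10, -3], [-3, -8]]
Trace = -10 - 8 = -18
Determinant = -10*-8 - (-3)^2 = 71
Discriminant = (-18)^2 - 4*71 = 40.0
Eigenvalues: lambda_1 = -12.1623, lambda_2 = -5.8377
The function is concave.

1


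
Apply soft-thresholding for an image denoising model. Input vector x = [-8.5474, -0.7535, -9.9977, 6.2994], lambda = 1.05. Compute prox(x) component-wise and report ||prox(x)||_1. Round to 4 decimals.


Soft-thresholding with lambda = 1.05:
prox(-8.5474) = sign(-8.5474)*max(|-8.5474| - 1.05, 0) = -7.4974
prox(-0.7535) = sign(-0.7535)*max(|-0.7535| - 1.05, 0) = 0.0
prox(-9.9977) = sign(-9.9977)*max(|-9.9977| - 1.05, 0) = -8.9477
prox(6.2994) = sign(6.2994)*max(|6.2994| - 1.05, 0) = 5.2494
prox(x) = [-7.4974, 0.0, -8.9477, 5.2494]
||prox(x)||_1 = 7.4974 + 0.0 + 8.9477 + 5.2494 = 21.6945


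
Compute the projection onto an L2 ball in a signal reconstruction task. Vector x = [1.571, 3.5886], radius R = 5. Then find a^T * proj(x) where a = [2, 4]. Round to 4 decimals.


Step 1: Compute ||x|| (intermediates to 6 decimals).
||x|| = sqrt(1.571^2 + 3.5886^2) = 3.917409
Step 2: Project.
Since ||x|| <= R, proj = x (no scaling needed).
proj(x) = [1.571, 3.5886]
Step 3: Dot product.
a^T * proj(x) = 2*1.571 + 4*3.5886 = 17.4964


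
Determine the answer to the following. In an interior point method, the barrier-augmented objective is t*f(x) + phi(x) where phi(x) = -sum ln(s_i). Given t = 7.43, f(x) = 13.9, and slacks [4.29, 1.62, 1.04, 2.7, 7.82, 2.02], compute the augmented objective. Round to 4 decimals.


Step 1: Compute log-barrier.
ln values: [1.4563, 0.4824, 0.0392, 0.9933, 2.0567, 0.7031]
phi = -(1.4563 + 0.4824 + 0.0392 + 0.9933 + 2.0567 + 0.7031) = -5.731
Step 2: Compute augmented objective.
t*f(x) = 7.43*13.9 = 103.277
Total = 103.277 - 5.731 = 97.546


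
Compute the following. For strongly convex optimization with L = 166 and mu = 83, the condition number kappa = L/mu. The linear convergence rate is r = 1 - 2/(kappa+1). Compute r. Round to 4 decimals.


Step 1: Compute the condition number.
kappa = L/mu = 166/83 = 2.0
Step 2: Compute the convergence rate.
r = 1 - 2/(kappa + 1) = 1 - 2*mu/(L + mu) = (L - mu)/(L + mu) = 83/249 = 0.3333


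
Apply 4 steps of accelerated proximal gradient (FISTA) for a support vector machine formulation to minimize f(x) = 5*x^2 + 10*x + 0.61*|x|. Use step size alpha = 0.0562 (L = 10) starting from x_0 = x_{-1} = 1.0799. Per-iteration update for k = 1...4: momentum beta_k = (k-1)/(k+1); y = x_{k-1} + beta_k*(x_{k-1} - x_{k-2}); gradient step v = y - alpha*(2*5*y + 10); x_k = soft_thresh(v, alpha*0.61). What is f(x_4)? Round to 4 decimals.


FISTA on f(x) = 5*x^2 + 10*x + 0.61*|x|
L = 10, alpha = 0.0562
Iteration 1: beta = 0.0, y = 1.0799 + 0.0*(1.0799 - 1.0799) = 1.0799
  grad(y) = 20.799, v = y - alpha*grad = -0.089
  prox(v) = soft_thresh(-0.089, 0.0343) = -0.0547
Iteration 2: beta = 0.3333, y = -0.0547 + 0.3333*(-0.0547 - 1.0799) = -0.4329
  grad(y) = 5.6707, v = y - alpha*grad = -0.7516
  prox(v) = soft_thresh(-0.7516, 0.0343) = -0.7173
Iteration 3: beta = 0.5, y = -0.7173 + 0.5*(-0.7173 + 0.0547) = -1.0487
  grad(y) = -0.4865, v = y - alpha*grad = -1.0213
  prox(v) = soft_thresh(-1.0213, 0.0343) = -0.987
Iteration 4: beta = 0.6, y = -0.987 + 0.6*(-0.987 + 0.7173) = -1.1488
  grad(y) = -1.4884, v = y - alpha*grad = -1.0652
  prox(v) = soft_thresh(-1.0652, 0.0343) = -1.0309
f(x_4) = 5*(-1.0309)^2 + 10*(-1.0309) + 0.61*|-1.0309| = -4.3664


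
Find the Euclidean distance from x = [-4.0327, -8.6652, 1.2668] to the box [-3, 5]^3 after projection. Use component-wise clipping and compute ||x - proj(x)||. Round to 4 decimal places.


Project each component onto [-3, 5].
clip(-4.0327) = -3.0, clip(-8.6652) = -3.0, clip(1.2668) = 1.2668
Projection = [-3.0, -3.0, 1.2668]
Squared diffs: [1.0665, 32.0945, 0.0]
Distance = sqrt(33.161) = 5.7586


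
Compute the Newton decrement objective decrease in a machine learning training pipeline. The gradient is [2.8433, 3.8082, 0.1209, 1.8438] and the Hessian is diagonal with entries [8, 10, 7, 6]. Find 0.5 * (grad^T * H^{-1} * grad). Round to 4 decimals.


Step 1: H is diagonal, so H^(-1) * g = [0.3554, 0.3808, 0.0173, 0.3073].
Step 2: g^T H^(-1) g = sum_i g_i^2 / H_ii
  = (2.8433)^2/8 + (3.8082)^2/10 + (0.1209)^2/7 + (1.8438)^2/6
  = 1.0105 + 1.4502 + 0.0021 + 0.5666 = 3.0295
Step 3: Objective decrease = 0.5 * g^T H^(-1) g = 1.5147


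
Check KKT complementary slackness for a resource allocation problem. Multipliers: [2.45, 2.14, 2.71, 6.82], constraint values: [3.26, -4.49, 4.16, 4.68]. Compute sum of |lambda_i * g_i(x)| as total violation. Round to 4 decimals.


KKT complementary slackness check:
lambda_1 * g_1 = 2.45 * 3.26 = 7.987
lambda_2 * g_2 = 2.14 * -4.49 = -9.6086
lambda_3 * g_3 = 2.71 * 4.16 = 11.2736
lambda_4 * g_4 = 6.82 * 4.68 = 31.9176
Total violation = 7.987 + 9.6086 + 11.2736 + 31.9176 = 60.7868


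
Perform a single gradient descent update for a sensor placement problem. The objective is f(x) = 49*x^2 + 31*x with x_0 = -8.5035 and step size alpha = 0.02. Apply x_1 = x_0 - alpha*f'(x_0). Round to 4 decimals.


We compute the gradient at x_0 and apply the update.
f'(x) = 98*x + 31
f'(-8.5035) = 98*-8.5035 + 31 = -802.343
x_1 = -8.5035 - 0.02*-802.343 = 7.5434


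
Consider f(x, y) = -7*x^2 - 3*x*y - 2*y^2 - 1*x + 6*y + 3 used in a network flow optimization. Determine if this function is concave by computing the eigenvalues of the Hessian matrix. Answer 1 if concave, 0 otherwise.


The Hessian of f(x,y) = -7*x^2 - 3*x*y - 2*y^2 - 1*x + 6*y + 3 is:
H = [[-14, -3], [-3, -4]]
Trace = -14 - 4 = -18
Determinant = -14*-4 - (-3)^2 = 47
Discriminant = (-18)^2 - 4*47 = 136.0
Eigenvalues: lambda_1 = -14.831, lambda_2 = -3.169
The function is concave.

1


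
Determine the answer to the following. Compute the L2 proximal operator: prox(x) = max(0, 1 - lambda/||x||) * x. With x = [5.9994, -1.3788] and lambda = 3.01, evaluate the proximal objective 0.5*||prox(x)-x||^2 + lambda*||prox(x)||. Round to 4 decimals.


Step 1: Compute ||x||.
||x|| = 6.1558
Step 2: Compute scaling factor.
scale = max(0, 1 - 3.01/6.1558) = 0.511
Step 3: prox(x) = [3.0659, -0.7046]
||prox(x)|| = 3.1458
Step 4: Proximal objective.
0.5*||prox-x||^2 = 4.5301
lambda*||prox|| = 9.4689
Total = 13.9989


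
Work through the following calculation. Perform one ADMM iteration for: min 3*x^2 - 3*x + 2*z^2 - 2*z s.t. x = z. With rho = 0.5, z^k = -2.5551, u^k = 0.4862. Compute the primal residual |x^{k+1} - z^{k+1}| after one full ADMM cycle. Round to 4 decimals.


ADMM iteration with rho = 0.5, z^k = -2.5551, u^k = 0.4862
Step 1: x-update.
Minimize 3*x^2 - 3*x + (0.5/2)*(x + 2.5551 + 0.4862)^2
FOC: (2*3 + 0.5)*x = 3 + 0.5*(-2.5551 - 0.4862)
x^{k+1} = 0.2276
Step 2: z-update.
Minimize 2*z^2 - 2*z + (0.5/2)*(0.2276 - z + 0.4862)^2
FOC: (2*2 + 0.5)*z = 2 + 0.5*(0.2276 + 0.4862)
z^{k+1} = 0.5238
Step 3: u-update.
u^{k+1} = 0.4862 + 0.2276 - 0.5238 = 0.19
Step 4: Primal residual = |0.2276 - 0.5238| = 0.2962


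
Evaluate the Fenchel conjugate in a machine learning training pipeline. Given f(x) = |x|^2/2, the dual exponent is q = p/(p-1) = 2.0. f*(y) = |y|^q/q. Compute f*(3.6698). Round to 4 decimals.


The conjugate exponent q satisfies 1/p + 1/q = 1.
p = 2, so q = 2/(2 - 1) = 2.0
|y|^q = 3.6698^2.0 = 13.4674
f*(3.6698) = 13.4674 / 2.0 = 6.7337


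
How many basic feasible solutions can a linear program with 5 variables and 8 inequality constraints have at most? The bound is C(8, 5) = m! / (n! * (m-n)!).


Each vertex corresponds to some choice of n active constraints out of m, so the number of vertices is at most C(m, n) = m! / (n!(m-n)!).
m = 8, n = 5
Numerator: 8 * 7 * 6 * 5 * 4
Denominator: 5! = 120
C(8, 5) = 56


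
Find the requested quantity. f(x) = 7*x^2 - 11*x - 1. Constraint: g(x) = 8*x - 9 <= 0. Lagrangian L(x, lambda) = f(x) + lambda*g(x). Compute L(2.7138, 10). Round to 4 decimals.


Step 1: Evaluate f(x).
f(2.7138) = 7*2.7138^2 - 11*2.7138 - 1 = 20.7012
Step 2: Evaluate g(x).
g(2.7138) = 8*2.7138 - 9 = 12.7104
Step 3: Compute Lagrangian.
L = 20.7012 + 10*12.7104 = 147.8052


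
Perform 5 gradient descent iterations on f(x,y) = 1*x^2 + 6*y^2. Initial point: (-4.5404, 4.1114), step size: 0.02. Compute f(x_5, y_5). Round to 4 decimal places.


Gradient descent on f(x,y) = 1*x^2 + 6*y^2.
Starting point: (-4.5404, 4.1114), alpha = 0.02
Step 1: grad_x = 2*1*-4.5404 = -9.0808, grad_y = 2*6*4.1114 = 49.3368
  x_1 = -4.5404 - 0.02*-9.0808 = -4.3588
  y_1 = 4.1114 - 0.02*49.3368 = 3.1247
Step 2: grad_x = 2*1*-4.3588 = -8.7176, grad_y = 2*6*3.1247 = 37.496
  x_2 = -4.3588 - 0.02*-8.7176 = -4.1844
  y_2 = 3.1247 - 0.02*37.496 = 2.3747
Step 3: grad_x = 2*1*-4.1844 = -8.3689, grad_y = 2*6*2.3747 = 28.4969
  x_3 = -4.1844 - 0.02*-8.3689 = -4.0171
  y_3 = 2.3747 - 0.02*28.4969 = 1.8048
Step 4: grad_x = 2*1*-4.0171 = -8.0341, grad_y = 2*6*1.8048 = 21.6577
  x_4 = -4.0171 - 0.02*-8.0341 = -3.8564
  y_4 = 1.8048 - 0.02*21.6577 = 1.3717
Step 5: grad_x = 2*1*-3.8564 = -7.7127, grad_y = 2*6*1.3717 = 16.4598
  x_5 = -3.8564 - 0.02*-7.7127 = -3.7021
  y_5 = 1.3717 - 0.02*16.4598 = 1.0425
f(-3.7021, 1.0425) = 1*(-3.7021)^2 + 6*1.0425^2 = 20.226


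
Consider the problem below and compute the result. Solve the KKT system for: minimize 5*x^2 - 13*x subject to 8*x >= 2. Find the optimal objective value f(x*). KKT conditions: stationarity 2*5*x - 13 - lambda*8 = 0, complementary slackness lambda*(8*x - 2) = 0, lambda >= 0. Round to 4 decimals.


Step 1: Try lambda = 0 (constraint inactive).
Stationarity: 2*5*x - 13 = 0
x* = 13/(2*5) = 1.3
Check constraint: 8*1.3 = 10.4 >= 2 -- satisfied.
Step 2: Compute optimal value.
f(x*) = 5*1.3^2 - 13*1.3 = -8.45


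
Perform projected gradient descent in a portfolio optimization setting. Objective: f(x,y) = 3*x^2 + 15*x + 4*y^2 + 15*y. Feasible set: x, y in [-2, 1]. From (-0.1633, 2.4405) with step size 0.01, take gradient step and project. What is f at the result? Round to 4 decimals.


Step 1: Compute gradient at (-0.1633, 2.4405).
grad_x = 2*3*-0.1633 + 15 = 14.0202
grad_y = 2*4*2.4405 + 15 = 34.524
Step 2: Gradient step.
x_raw = -0.1633 - 0.01*14.0202 = -0.3035
y_raw = 2.4405 - 0.01*34.524 = 2.0953
Step 3: Project onto [-2, 1].
x_proj = clip(-0.3035) = -0.3035
y_proj = clip(2.0953) = 1.0
Step 4: Evaluate f.
f(-0.3035, 1.0) = 14.7238


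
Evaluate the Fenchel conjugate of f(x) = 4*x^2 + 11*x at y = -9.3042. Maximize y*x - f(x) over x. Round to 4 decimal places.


f*(y) = sup_x {y*x - a*x^2 - b*x} = sup_x {(y-b)*x - a*x^2}
FOC: (y - b) - 2a*x = 0 => x* = (y - b)/(2a)
x* = (-9.3042 - 11)/(2*4) = -2.538
f*(-9.3042) = (y-b)^2/(4a) = (-9.3042 - 11)^2/(4*4)
= 412.2605/16 = 25.7663


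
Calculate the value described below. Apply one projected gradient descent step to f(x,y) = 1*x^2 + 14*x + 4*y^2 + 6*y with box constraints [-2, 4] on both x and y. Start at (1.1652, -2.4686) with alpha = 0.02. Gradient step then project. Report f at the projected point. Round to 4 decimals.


Step 1: Compute gradient at (1.1652, -2.4686).
grad_x = 2*1*1.1652 + 14 = 16.3304
grad_y = 2*4*-2.4686 + 6 = -13.7488
Step 2: Gradient step.
x_raw = 1.1652 - 0.02*16.3304 = 0.8386
y_raw = -2.4686 - 0.02*-13.7488 = -2.1936
Step 3: Project onto [-2, 4].
x_proj = clip(0.8386) = 0.8386
y_proj = clip(-2.1936) = -2.0
Step 4: Evaluate f.
f(0.8386, -2.0) = 16.4435


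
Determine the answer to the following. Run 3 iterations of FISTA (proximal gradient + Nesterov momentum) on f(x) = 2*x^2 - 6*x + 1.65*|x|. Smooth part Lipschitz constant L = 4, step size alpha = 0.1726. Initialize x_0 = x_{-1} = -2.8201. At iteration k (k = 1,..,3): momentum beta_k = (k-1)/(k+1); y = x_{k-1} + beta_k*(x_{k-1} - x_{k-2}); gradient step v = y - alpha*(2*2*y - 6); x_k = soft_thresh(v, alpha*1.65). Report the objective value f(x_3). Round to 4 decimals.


FISTA on f(x) = 2*x^2 - 6*x + 1.65*|x|
L = 4, alpha = 0.1726
Iteration 1: beta = 0.0, y = -2.8201 + 0.0*(-2.8201 + 2.8201) = -2.8201
  grad(y) = -17.2804, v = y - alpha*grad = 0.1625
  prox(v) = soft_thresh(0.1625, 0.2848) = 0.0
Iteration 2: beta = 0.3333, y = 0.0 + 0.3333*(0.0 + 2.8201) = 0.94
  grad(y) = -2.2399, v = y - alpha*grad = 1.3266
  prox(v) = soft_thresh(1.3266, 0.2848) = 1.0418
Iteration 3: beta = 0.5, y = 1.0418 + 0.5*(1.0418 - 0.0) = 1.5628
  grad(y) = 0.2511, v = y - alpha*grad = 1.5194
  prox(v) = soft_thresh(1.5194, 0.2848) = 1.2346
f(x_3) = 2*1.2346^2 - 6*1.2346 + 1.65*|1.2346| = -2.322


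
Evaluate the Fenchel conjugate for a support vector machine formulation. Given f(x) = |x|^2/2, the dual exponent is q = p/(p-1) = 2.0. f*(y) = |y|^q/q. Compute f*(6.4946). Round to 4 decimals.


The conjugate exponent q satisfies 1/p + 1/q = 1.
p = 2, so q = 2/(2 - 1) = 2.0
|y|^q = 6.4946^2.0 = 42.1798
f*(6.4946) = 42.1798 / 2.0 = 21.0899


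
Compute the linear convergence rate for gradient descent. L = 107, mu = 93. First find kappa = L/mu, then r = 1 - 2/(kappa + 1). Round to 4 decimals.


Step 1: Compute the condition number.
kappa = L/mu = 107/93 = 1.1505
Step 2: Compute the convergence rate.
r = 1 - 2/(kappa + 1) = 1 - 2*mu/(L + mu) = (L - mu)/(L + mu) = 14/200 = 0.07


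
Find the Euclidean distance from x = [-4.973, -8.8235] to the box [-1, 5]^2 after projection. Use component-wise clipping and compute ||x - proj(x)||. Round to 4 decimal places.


Project each component onto [-1, 5].
clip(-4.973) = -1.0, clip(-8.8235) = -1.0
Projection = [-1.0, -1.0]
Squared diffs: [15.7847, 61.2072]
Distance = sqrt(76.9919) = 8.7745


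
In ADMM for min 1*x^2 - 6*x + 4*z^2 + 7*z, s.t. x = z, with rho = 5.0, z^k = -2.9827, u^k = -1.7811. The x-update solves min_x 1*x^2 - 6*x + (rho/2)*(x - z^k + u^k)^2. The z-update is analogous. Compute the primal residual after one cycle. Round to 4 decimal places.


ADMM iteration with rho = 5.0, z^k = -2.9827, u^k = -1.7811
Step 1: x-update.
Minimize 1*x^2 - 6*x + (5.0/2)*(x + 2.9827 - 1.7811)^2
FOC: (2*1 + 5.0)*x = 6 + 5.0*(-2.9827 + 1.7811)
x^{k+1} = -0.0011
Step 2: z-update.
Minimize 4*z^2 + 7*z + (5.0/2)*(-0.0011 - z - 1.7811)^2
FOC: (2*4 + 5.0)*z = -7 + 5.0*(-0.0011 - 1.7811)
z^{k+1} = -1.2239
Step 3: u-update.
u^{k+1} = -1.7811 - 0.0011 + 1.2239 = -0.5583
Step 4: Primal residual = |-0.0011 + 1.2239| = 1.2228


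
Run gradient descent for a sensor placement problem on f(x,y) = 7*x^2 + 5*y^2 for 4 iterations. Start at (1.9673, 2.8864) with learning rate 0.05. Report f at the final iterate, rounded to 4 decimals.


Gradient descent on f(x,y) = 7*x^2 + 5*y^2.
Starting point: (1.9673, 2.8864), alpha = 0.05
Step 1: grad_x = 2*7*1.9673 = 27.5422, grad_y = 2*5*2.8864 = 28.864
  x_1 = 1.9673 - 0.05*27.5422 = 0.5902
  y_1 = 2.8864 - 0.05*28.864 = 1.4432
Step 2: grad_x = 2*7*0.5902 = 8.2627, grad_y = 2*5*1.4432 = 14.432
  x_2 = 0.5902 - 0.05*8.2627 = 0.1771
  y_2 = 1.4432 - 0.05*14.432 = 0.7216
Step 3: grad_x = 2*7*0.1771 = 2.4788, grad_y = 2*5*0.7216 = 7.216
  x_3 = 0.1771 - 0.05*2.4788 = 0.0531
  y_3 = 0.7216 - 0.05*7.216 = 0.3608
Step 4: grad_x = 2*7*0.0531 = 0.7436, grad_y = 2*5*0.3608 = 3.608
  x_4 = 0.0531 - 0.05*0.7436 = 0.0159
  y_4 = 0.3608 - 0.05*3.608 = 0.1804
f(0.0159, 0.1804) = 7*0.0159^2 + 5*0.1804^2 = 0.1645


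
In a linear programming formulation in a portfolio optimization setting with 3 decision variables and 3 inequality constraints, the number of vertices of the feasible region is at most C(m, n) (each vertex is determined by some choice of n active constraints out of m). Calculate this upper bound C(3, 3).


Each vertex corresponds to some choice of n active constraints out of m, so the number of vertices is at most C(m, n) = m! / (n!(m-n)!).
m = 3, n = 3
Numerator: 3 * 2 * 1
Denominator: 3! = 6
C(3, 3) = 1


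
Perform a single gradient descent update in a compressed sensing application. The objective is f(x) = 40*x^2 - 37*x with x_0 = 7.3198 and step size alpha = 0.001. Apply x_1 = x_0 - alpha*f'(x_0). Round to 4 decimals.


We compute the gradient at x_0 and apply the update.
f'(x) = 80*x - 37
f'(7.3198) = 80*7.3198 - 37 = 548.584
x_1 = 7.3198 - 0.001*548.584 = 6.7712


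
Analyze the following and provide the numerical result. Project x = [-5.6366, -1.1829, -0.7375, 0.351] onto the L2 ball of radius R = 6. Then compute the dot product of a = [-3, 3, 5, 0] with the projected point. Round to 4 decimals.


Step 1: Compute ||x|| (intermediates to 6 decimals).
||x|| = sqrt((-5.6366)^2 + (-1.1829)^2 + (-0.7375)^2 + 0.351^2) = 5.817011
Step 2: Project.
Since ||x|| <= R, proj = x (no scaling needed).
proj(x) = [-5.6366, -1.1829, -0.7375, 0.351]
Step 3: Dot product.
a^T * proj(x) = -3*(-5.6366) + 3*(-1.1829) + 5*(-0.7375) + 0*0.351 = 9.6736


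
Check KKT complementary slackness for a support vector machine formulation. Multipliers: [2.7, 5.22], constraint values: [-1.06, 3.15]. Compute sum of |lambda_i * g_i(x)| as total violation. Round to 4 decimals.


KKT complementary slackness check:
lambda_1 * g_1 = 2.7 * -1.06 = -2.862
lambda_2 * g_2 = 5.22 * 3.15 = 16.443
Total violation = 2.862 + 16.443 = 19.305


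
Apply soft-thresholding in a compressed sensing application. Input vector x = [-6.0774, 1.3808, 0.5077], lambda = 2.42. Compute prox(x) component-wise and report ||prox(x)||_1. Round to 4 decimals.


Soft-thresholding with lambda = 2.42:
prox(-6.0774) = sign(-6.0774)*max(|-6.0774| - 2.42, 0) = -3.6574
prox(1.3808) = sign(1.3808)*max(|1.3808| - 2.42, 0) = 0.0
prox(0.5077) = sign(0.5077)*max(|0.5077| - 2.42, 0) = 0.0
prox(x) = [-3.6574, 0.0, 0.0]
||prox(x)||_1 = 3.6574 + 0.0 + 0.0 = 3.6574


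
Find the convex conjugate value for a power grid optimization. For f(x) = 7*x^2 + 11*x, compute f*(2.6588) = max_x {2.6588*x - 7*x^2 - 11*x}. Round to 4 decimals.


f*(y) = sup_x {y*x - a*x^2 - b*x} = sup_x {(y-b)*x - a*x^2}
FOC: (y - b) - 2a*x = 0 => x* = (y - b)/(2a)
x* = (2.6588 - 11)/(2*7) = -0.5958
f*(2.6588) = (y-b)^2/(4a) = (2.6588 - 11)^2/(4*7)
= 69.5756/28 = 2.4848


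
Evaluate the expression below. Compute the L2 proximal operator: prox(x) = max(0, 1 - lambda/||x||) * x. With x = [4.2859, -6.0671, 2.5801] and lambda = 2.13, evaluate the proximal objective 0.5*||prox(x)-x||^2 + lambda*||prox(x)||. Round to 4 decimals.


Step 1: Compute ||x||.
||x|| = 7.8636
Step 2: Compute scaling factor.
scale = max(0, 1 - 2.13/7.8636) = 0.7291
Step 3: prox(x) = [3.125, -4.4237, 1.8812]
||prox(x)|| = 5.7336
Step 4: Proximal objective.
0.5*||prox-x||^2 = 2.2685
lambda*||prox|| = 12.2126
Total = 14.4809


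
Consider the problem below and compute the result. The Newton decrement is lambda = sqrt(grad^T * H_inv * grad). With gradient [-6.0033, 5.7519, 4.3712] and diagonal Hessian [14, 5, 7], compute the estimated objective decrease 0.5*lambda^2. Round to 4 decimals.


Step 1: H is diagonal, so H^(-1) * g = [-0.4288, 1.1504, 0.6245].
Step 2: g^T H^(-1) g = sum_i g_i^2 / H_ii
  = (-6.0033)^2/14 + (5.7519)^2/5 + (4.3712)^2/7
  = 2.5743 + 6.6169 + 2.7296 = 11.9208
Step 3: Objective decrease = 0.5 * g^T H^(-1) g = 5.9604


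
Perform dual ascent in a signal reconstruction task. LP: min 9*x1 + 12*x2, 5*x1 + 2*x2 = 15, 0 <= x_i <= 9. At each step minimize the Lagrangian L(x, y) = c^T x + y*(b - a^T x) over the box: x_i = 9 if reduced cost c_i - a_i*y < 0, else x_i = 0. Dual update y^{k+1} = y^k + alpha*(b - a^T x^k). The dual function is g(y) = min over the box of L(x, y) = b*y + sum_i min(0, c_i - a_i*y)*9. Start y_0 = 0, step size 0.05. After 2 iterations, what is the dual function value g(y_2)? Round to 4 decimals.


Dual ascent for LP: min 9*x1 + 12*x2, 5*x1 + 2*x2 = 15, 0 <= x_i <= 9
Step 1: y^k = 0.0, reduced costs: (9.0, 12.0)
  x^k = (0.0, 0.0), subgradient = b - a^T x = 15.0
  y^{k+1} = 0.0 + 0.05*15.0 = 0.75
Step 2: y^k = 0.75, reduced costs: (5.25, 10.5)
  x^k = (0.0, 0.0), subgradient = b - a^T x = 15.0
  y^{k+1} = 0.75 + 0.05*15.0 = 1.5
Dual objective at y_2 = 1.5: reduced costs (1.5, 9.0), box minimizer x = (0.0, 0.0)
g(y_2) = b*y + (c1 - a1*y)*x1 + (c2 - a2*y)*x2 = 15*1.5 + 1.5*0.0 + 9.0*0.0 = 22.5 + 0.0 + 0.0 = 22.5


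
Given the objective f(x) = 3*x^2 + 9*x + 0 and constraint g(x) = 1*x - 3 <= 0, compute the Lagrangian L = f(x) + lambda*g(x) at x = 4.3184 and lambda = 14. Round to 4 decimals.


Step 1: Evaluate f(x).
f(4.3184) = 3*4.3184^2 + 9*4.3184 + 0 = 94.8113
Step 2: Evaluate g(x).
g(4.3184) = 1*4.3184 - 3 = 1.3184
Step 3: Compute Lagrangian.
L = 94.8113 + 14*1.3184 = 113.2689


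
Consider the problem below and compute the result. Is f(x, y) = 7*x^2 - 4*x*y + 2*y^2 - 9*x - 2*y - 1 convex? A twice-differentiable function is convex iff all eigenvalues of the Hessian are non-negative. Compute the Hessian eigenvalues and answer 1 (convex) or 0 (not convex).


The Hessian of f(x,y) = 7*x^2 - 4*x*y + 2*y^2 - 9*x - 2*y - 1 is:
H = [[14, -4], [-4, 4]]
Trace = 14 + 4 = 18
Determinant = 14*4 - (-4)^2 = 40
Discriminant = (18)^2 - 4*40 = 164.0
Eigenvalues: lambda_1 = 2.5969, lambda_2 = 15.4031
The function is convex.

1


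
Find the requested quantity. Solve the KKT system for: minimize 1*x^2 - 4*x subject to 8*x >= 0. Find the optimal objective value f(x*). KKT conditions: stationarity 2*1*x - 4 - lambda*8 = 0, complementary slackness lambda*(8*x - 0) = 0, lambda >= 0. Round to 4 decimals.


Step 1: Try lambda = 0 (constraint inactive).
Stationarity: 2*1*x - 4 = 0
x* = 4/(2*1) = 2.0
Check constraint: 8*2.0 = 16.0 >= 0 -- satisfied.
Step 2: Compute optimal value.
f(x*) = 1*2.0^2 - 4*2.0 = -4.0


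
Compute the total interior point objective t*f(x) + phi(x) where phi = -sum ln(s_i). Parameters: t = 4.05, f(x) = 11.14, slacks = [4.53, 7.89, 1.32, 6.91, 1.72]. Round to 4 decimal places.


Step 1: Compute log-barrier.
ln values: [1.5107, 2.0656, 0.2776, 1.933, 0.5423]
phi = -(1.5107 + 2.0656 + 0.2776 + 1.933 + 0.5423) = -6.3292
Step 2: Compute augmented objective.
t*f(x) = 4.05*11.14 = 45.117
Total = 45.117 - 6.3292 = 38.7878


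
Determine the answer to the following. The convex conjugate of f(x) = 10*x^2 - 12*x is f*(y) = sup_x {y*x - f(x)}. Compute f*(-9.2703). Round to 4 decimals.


f*(y) = sup_x {y*x - a*x^2 - b*x} = sup_x {(y-b)*x - a*x^2}
FOC: (y - b) - 2a*x = 0 => x* = (y - b)/(2a)
x* = (-9.2703 + 12)/(2*10) = 0.1365
f*(-9.2703) = (y-b)^2/(4a) = (-9.2703 + 12)^2/(4*10)
= 7.4513/40 = 0.1863


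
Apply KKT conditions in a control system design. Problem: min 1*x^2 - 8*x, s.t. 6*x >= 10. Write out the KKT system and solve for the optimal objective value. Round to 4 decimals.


Step 1: Try lambda = 0 (constraint inactive).
Stationarity: 2*1*x - 8 = 0
x* = 8/(2*1) = 4.0
Check constraint: 6*4.0 = 24.0 >= 10 -- satisfied.
Step 2: Compute optimal value.
f(x*) = 1*4.0^2 - 8*4.0 = -16.0


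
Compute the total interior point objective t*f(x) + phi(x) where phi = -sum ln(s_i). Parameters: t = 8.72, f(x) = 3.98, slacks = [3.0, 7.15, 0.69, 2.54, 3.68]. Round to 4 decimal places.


Step 1: Compute log-barrier.
ln values: [1.0986, 1.9671, -0.3711, 0.9322, 1.3029]
phi = -(1.0986 + 1.9671 - 0.3711 + 0.9322 + 1.3029) = -4.9297
Step 2: Compute augmented objective.
t*f(x) = 8.72*3.98 = 34.7056
Total = 34.7056 - 4.9297 = 29.7759


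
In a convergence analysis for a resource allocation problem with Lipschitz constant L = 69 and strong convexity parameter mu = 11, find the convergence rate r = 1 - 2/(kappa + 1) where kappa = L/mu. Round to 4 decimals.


Step 1: Compute the condition number.
kappa = L/mu = 69/11 = 6.2727
Step 2: Compute the convergence rate.
r = 1 - 2/(kappa + 1) = 1 - 2*mu/(L + mu) = (L - mu)/(L + mu) = 58/80 = 0.725


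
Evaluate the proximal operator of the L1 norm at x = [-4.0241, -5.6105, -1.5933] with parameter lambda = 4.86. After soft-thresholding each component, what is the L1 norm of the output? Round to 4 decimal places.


Soft-thresholding with lambda = 4.86:
prox(-4.0241) = sign(-4.0241)*max(|-4.0241| - 4.86, 0) = 0.0
prox(-5.6105) = sign(-5.6105)*max(|-5.6105| - 4.86, 0) = -0.7505
prox(-1.5933) = sign(-1.5933)*max(|-1.5933| - 4.86, 0) = 0.0
prox(x) = [0.0, -0.7505, 0.0]
||prox(x)||_1 = 0.0 + 0.7505 + 0.0 = 0.7505


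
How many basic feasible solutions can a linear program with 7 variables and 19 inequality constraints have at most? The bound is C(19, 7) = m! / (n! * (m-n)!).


Each vertex corresponds to some choice of n active constraints out of m, so the number of vertices is at most C(m, n) = m! / (n!(m-n)!).
m = 19, n = 7
Numerator: 19 * 18 * 17 * 16 * 15 * 14 * 13
Denominator: 7! = 5040
C(19, 7) = 50388


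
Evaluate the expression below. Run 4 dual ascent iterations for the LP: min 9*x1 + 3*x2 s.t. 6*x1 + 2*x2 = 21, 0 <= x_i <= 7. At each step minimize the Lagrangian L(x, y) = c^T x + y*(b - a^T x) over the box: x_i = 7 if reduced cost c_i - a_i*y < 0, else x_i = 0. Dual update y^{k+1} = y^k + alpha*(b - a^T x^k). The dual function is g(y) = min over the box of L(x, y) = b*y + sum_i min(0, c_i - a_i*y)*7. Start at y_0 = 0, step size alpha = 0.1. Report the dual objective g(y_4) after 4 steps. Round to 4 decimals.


Dual ascent for LP: min 9*x1 + 3*x2, 6*x1 + 2*x2 = 21, 0 <= x_i <= 7
Step 1: y^k = 0.0, reduced costs: (9.0, 3.0)
  x^k = (0.0, 0.0), subgradient = b - a^T x = 21.0
  y^{k+1} = 0.0 + 0.1*21.0 = 2.1
Step 2: y^k = 2.1, reduced costs: (-3.6, -1.2)
  x^k = (7.0, 7.0), subgradient = b - a^T x = -35.0
  y^{k+1} = 2.1 + 0.1*-35.0 = -1.4
Step 3: y^k = -1.4, reduced costs: (17.4, 5.8)
  x^k = (0.0, 0.0), subgradient = b - a^T x = 21.0
  y^{k+1} = -1.4 + 0.1*21.0 = 0.7
Step 4: y^k = 0.7, reduced costs: (4.8, 1.6)
  x^k = (0.0, 0.0), subgradient = b - a^T x = 21.0
  y^{k+1} = 0.7 + 0.1*21.0 = 2.8
Dual objective at y_4 = 2.8: reduced costs (-7.8, -2.6), box minimizer x = (7.0, 7.0)
g(y_4) = b*y + (c1 - a1*y)*x1 + (c2 - a2*y)*x2 = 21*2.8 + (-7.8)*7.0 + (-2.6)*7.0 = 58.8 - 54.6 - 18.2 = -14.0


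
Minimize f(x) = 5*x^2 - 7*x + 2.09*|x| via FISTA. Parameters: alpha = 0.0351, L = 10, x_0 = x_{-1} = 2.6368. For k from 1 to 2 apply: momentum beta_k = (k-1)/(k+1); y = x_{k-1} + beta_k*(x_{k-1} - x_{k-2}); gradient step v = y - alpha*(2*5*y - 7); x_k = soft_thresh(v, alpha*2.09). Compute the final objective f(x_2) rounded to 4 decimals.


FISTA on f(x) = 5*x^2 - 7*x + 2.09*|x|
L = 10, alpha = 0.0351
Iteration 1: beta = 0.0, y = 2.6368 + 0.0*(2.6368 - 2.6368) = 2.6368
  grad(y) = 19.368, v = y - alpha*grad = 1.957
  prox(v) = soft_thresh(1.957, 0.0734) = 1.8836
Iteration 2: beta = 0.3333, y = 1.8836 + 0.3333*(1.8836 - 2.6368) = 1.6326
  grad(y) = 9.3257, v = y - alpha*grad = 1.3052
  prox(v) = soft_thresh(1.3052, 0.0734) = 1.2319
f(x_2) = 5*1.2319^2 - 7*1.2319 + 2.09*|1.2319| = 1.5391


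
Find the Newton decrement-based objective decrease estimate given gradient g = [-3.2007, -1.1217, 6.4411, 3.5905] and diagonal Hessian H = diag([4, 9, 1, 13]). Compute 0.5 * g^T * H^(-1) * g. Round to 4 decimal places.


Step 1: H is diagonal, so H^(-1) * g = [-0.8002, -0.1246, 6.4411, 0.2762].
Step 2: g^T H^(-1) g = sum_i g_i^2 / H_ii
  = (-3.2007)^2/4 + (-1.1217)^2/9 + (6.4411)^2/1 + (3.5905)^2/13
  = 2.5611 + 0.1398 + 41.4878 + 0.9917 = 45.1804
Step 3: Objective decrease = 0.5 * g^T H^(-1) g = 22.5902


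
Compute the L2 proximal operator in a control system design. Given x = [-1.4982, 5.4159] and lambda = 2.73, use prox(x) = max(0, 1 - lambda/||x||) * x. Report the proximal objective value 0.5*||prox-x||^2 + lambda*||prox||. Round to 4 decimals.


Step 1: Compute ||x||.
||x|| = 5.6193
Step 2: Compute scaling factor.
scale = max(0, 1 - 2.73/5.6193) = 0.5142
Step 3: prox(x) = [-0.7703, 2.7847]
||prox(x)|| = 2.8893
Step 4: Proximal objective.
0.5*||prox-x||^2 = 3.7265
lambda*||prox|| = 7.8878
Total = 11.6142


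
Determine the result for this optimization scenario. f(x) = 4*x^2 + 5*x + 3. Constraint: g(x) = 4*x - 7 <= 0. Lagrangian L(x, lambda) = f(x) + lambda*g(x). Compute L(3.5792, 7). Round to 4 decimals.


Step 1: Evaluate f(x).
f(3.5792) = 4*3.5792^2 + 5*3.5792 + 3 = 72.1387
Step 2: Evaluate g(x).
g(3.5792) = 4*3.5792 - 7 = 7.3168
Step 3: Compute Lagrangian.
L = 72.1387 + 7*7.3168 = 123.3563


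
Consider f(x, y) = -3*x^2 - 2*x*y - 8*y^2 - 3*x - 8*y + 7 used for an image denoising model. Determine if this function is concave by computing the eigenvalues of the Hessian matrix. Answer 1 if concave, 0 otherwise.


The Hessian of f(x,y) = -3*x^2 - 2*x*y - 8*y^2 - 3*x - 8*y + 7 is:
H = [[-6, -2], [-2, -16]]
Trace = -6 - 16 = -22
Determinant = -6*-16 - (-2)^2 = 92
Discriminant = (-22)^2 - 4*92 = 116.0
Eigenvalues: lambda_1 = -16.3852, lambda_2 = -5.6148
The function is concave.

1


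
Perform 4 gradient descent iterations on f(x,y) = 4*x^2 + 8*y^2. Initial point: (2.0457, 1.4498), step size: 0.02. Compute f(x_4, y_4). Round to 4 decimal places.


Gradient descent on f(x,y) = 4*x^2 + 8*y^2.
Starting point: (2.0457, 1.4498), alpha = 0.02
Step 1: grad_x = 2*4*2.0457 = 16.3656, grad_y = 2*8*1.4498 = 23.1968
  x_1 = 2.0457 - 0.02*16.3656 = 1.7184
  y_1 = 1.4498 - 0.02*23.1968 = 0.9859
Step 2: grad_x = 2*4*1.7184 = 13.7471, grad_y = 2*8*0.9859 = 15.7738
  x_2 = 1.7184 - 0.02*13.7471 = 1.4434
  y_2 = 0.9859 - 0.02*15.7738 = 0.6704
Step 3: grad_x = 2*4*1.4434 = 11.5476, grad_y = 2*8*0.6704 = 10.7262
  x_3 = 1.4434 - 0.02*11.5476 = 1.2125
  y_3 = 0.6704 - 0.02*10.7262 = 0.4559
Step 4: grad_x = 2*4*1.2125 = 9.7, grad_y = 2*8*0.4559 = 7.2938
  x_4 = 1.2125 - 0.02*9.7 = 1.0185
  y_4 = 0.4559 - 0.02*7.2938 = 0.31
f(1.0185, 0.31) = 4*1.0185^2 + 8*0.31^2 = 4.9181


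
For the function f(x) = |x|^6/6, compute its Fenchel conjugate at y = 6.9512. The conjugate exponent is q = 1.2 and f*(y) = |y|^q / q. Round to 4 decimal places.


The conjugate exponent q satisfies 1/p + 1/q = 1.
p = 6, so q = 6/(6 - 1) = 1.2
|y|^q = 6.9512^1.2 = 10.2441
f*(6.9512) = 10.2441 / 1.2 = 8.5367


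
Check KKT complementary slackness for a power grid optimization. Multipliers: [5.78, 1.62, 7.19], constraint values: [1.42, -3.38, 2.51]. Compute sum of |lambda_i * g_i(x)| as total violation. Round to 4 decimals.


KKT complementary slackness check:
lambda_1 * g_1 = 5.78 * 1.42 = 8.2076
lambda_2 * g_2 = 1.62 * -3.38 = -5.4756
lambda_3 * g_3 = 7.19 * 2.51 = 18.0469
Total violation = 8.2076 + 5.4756 + 18.0469 = 31.7301


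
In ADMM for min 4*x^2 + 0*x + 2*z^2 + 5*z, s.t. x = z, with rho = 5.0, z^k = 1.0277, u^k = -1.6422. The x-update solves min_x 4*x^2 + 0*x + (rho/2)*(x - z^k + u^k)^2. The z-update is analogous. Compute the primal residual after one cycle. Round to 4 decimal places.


ADMM iteration with rho = 5.0, z^k = 1.0277, u^k = -1.6422
Step 1: x-update.
Minimize 4*x^2 + 0*x + (5.0/2)*(x - 1.0277 - 1.6422)^2
FOC: (2*4 + 5.0)*x = 0 + 5.0*(1.0277 + 1.6422)
x^{k+1} = 1.0269
Step 2: z-update.
Minimize 2*z^2 + 5*z + (5.0/2)*(1.0269 - z - 1.6422)^2
FOC: (2*2 + 5.0)*z = -5 + 5.0*(1.0269 - 1.6422)
z^{k+1} = -0.8974
Step 3: u-update.
u^{k+1} = -1.6422 + 1.0269 + 0.8974 = 0.2821
Step 4: Primal residual = |1.0269 + 0.8974| = 1.9243


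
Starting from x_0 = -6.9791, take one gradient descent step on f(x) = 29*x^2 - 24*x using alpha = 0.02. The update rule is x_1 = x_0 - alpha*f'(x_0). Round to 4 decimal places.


We compute the gradient at x_0 and apply the update.
f'(x) = 58*x - 24
f'(-6.9791) = 58*-6.9791 - 24 = -428.7878
x_1 = -6.9791 - 0.02*-428.7878 = 1.5967


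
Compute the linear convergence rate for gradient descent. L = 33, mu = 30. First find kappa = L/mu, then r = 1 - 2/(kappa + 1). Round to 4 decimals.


Step 1: Compute the condition number.
kappa = L/mu = 33/30 = 1.1
Step 2: Compute the convergence rate.
r = 1 - 2/(kappa + 1) = 1 - 2*mu/(L + mu) = (L - mu)/(L + mu) = 3/63 = 0.0476


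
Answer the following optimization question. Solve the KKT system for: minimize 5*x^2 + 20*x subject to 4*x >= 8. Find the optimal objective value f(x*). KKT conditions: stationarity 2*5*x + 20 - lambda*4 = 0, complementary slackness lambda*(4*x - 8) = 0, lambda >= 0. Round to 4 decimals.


Step 1: Try lambda = 0 (constraint inactive).
x_unc = -20/(2*5) = -2.0
Check: 4*-2.0 = -8.0 < 8 -- violated!
Step 2: Constraint must be active: 4*x = 8
x* = 8/4 = 2.0
lambda = (2*5*2.0 + 20)/4 = 10.0
Step 3: Compute optimal value.
f(x*) = 5*2.0^2 + 20*2.0 = 60.0


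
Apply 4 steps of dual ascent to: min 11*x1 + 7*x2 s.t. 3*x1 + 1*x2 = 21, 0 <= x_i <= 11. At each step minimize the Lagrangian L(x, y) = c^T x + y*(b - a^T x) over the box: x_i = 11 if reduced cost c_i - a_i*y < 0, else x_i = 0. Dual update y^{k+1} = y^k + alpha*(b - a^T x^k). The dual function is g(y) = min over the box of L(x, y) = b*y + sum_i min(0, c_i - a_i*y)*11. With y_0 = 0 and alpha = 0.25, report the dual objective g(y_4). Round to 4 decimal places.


Dual ascent for LP: min 11*x1 + 7*x2, 3*x1 + 1*x2 = 21, 0 <= x_i <= 11
Step 1: y^k = 0.0, reduced costs: (11.0, 7.0)
  x^k = (0.0, 0.0), subgradient = b - a^T x = 21.0
  y^{k+1} = 0.0 + 0.25*21.0 = 5.25
Step 2: y^k = 5.25, reduced costs: (-4.75, 1.75)
  x^k = (11.0, 0.0), subgradient = b - a^T x = -12.0
  y^{k+1} = 5.25 + 0.25*-12.0 = 2.25
Step 3: y^k = 2.25, reduced costs: (4.25, 4.75)
  x^k = (0.0, 0.0), subgradient = b - a^T x = 21.0
  y^{k+1} = 2.25 + 0.25*21.0 = 7.5
Step 4: y^k = 7.5, reduced costs: (-11.5, -0.5)
  x^k = (11.0, 11.0), subgradient = b - a^T x = -23.0
  y^{k+1} = 7.5 + 0.25*-23.0 = 1.75
Dual objective at y_4 = 1.75: reduced costs (5.75, 5.25), box minimizer x = (0.0, 0.0)
g(y_4) = b*y + (c1 - a1*y)*x1 + (c2 - a2*y)*x2 = 21*1.75 + 5.75*0.0 + 5.25*0.0 = 36.75 + 0.0 + 0.0 = 36.75


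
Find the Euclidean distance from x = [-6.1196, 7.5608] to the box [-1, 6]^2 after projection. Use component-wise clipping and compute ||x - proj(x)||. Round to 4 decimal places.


Project each component onto [-1, 6].
clip(-6.1196) = -1.0, clip(7.5608) = 6.0
Projection = [-1.0, 6.0]
Squared diffs: [26.2103, 2.4361]
Distance = sqrt(28.6464) = 5.3522


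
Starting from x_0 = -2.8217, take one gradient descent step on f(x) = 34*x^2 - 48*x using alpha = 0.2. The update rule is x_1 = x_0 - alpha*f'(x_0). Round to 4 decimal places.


We compute the gradient at x_0 and apply the update.
f'(x) = 68*x - 48
f'(-2.8217) = 68*-2.8217 - 48 = -239.8756
x_1 = -2.8217 - 0.2*-239.8756 = 45.1534


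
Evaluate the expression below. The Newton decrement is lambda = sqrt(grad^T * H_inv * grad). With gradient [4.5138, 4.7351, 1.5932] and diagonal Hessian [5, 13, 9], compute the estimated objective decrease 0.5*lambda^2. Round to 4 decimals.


Step 1: H is diagonal, so H^(-1) * g = [0.9028, 0.3642, 0.177].
Step 2: g^T H^(-1) g = sum_i g_i^2 / H_ii
  = (4.5138)^2/5 + (4.7351)^2/13 + (1.5932)^2/9
  = 4.0749 + 1.7247 + 0.282 = 6.0816
Step 3: Objective decrease = 0.5 * g^T H^(-1) g = 3.0408


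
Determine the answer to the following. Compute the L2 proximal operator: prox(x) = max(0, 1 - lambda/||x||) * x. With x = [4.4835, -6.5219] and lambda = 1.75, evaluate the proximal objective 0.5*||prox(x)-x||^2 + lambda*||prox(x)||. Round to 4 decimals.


Step 1: Compute ||x||.
||x|| = 7.9144
Step 2: Compute scaling factor.
scale = max(0, 1 - 1.75/7.9144) = 0.7789
Step 3: prox(x) = [3.4921, -5.0798]
||prox(x)|| = 6.1644
Step 4: Proximal objective.
0.5*||prox-x||^2 = 1.5313
lambda*||prox|| = 10.7877
Total = 12.3189


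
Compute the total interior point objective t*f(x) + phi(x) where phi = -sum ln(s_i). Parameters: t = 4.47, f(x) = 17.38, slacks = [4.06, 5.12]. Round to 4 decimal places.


Step 1: Compute log-barrier.
ln values: [1.4012, 1.6332]
phi = -(1.4012 + 1.6332) = -3.0343
Step 2: Compute augmented objective.
t*f(x) = 4.47*17.38 = 77.6886
Total = 77.6886 - 3.0343 = 74.6543


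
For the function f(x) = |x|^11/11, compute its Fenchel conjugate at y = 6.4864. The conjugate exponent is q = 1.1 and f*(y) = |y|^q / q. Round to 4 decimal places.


The conjugate exponent q satisfies 1/p + 1/q = 1.
p = 11, so q = 11/(11 - 1) = 1.1
|y|^q = 6.4864^1.1 = 7.82
f*(6.4864) = 7.82 / 1.1 = 7.109


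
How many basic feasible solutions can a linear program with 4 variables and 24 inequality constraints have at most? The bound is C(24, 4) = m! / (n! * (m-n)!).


Each vertex corresponds to some choice of n active constraints out of m, so the number of vertices is at most C(m, n) = m! / (n!(m-n)!).
m = 24, n = 4
Numerator: 24 * 23 * 22 * 21
Denominator: 4! = 24
C(24, 4) = 10626


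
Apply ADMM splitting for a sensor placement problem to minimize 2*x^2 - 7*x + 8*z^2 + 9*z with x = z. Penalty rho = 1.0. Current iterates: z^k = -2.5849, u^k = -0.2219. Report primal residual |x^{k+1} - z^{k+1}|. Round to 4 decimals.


ADMM iteration with rho = 1.0, z^k = -2.5849, u^k = -0.2219
Step 1: x-update.
Minimize 2*x^2 - 7*x + (1.0/2)*(x + 2.5849 - 0.2219)^2
FOC: (2*2 + 1.0)*x = 7 + 1.0*(-2.5849 + 0.2219)
x^{k+1} = 0.9274
Step 2: z-update.
Minimize 8*z^2 + 9*z + (1.0/2)*(0.9274 - z - 0.2219)^2
FOC: (2*8 + 1.0)*z = -9 + 1.0*(0.9274 - 0.2219)
z^{k+1} = -0.4879
Step 3: u-update.
u^{k+1} = -0.2219 + 0.9274 + 0.4879 = 1.1934
Step 4: Primal residual = |0.9274 + 0.4879| = 1.4153
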